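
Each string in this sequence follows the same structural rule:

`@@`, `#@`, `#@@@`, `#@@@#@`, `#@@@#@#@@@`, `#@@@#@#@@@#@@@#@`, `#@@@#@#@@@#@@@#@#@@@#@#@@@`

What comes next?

#@@@#@#@@@#@@@#@#@@@#@#@@@#@@@#@#@@@#@@@#@

Each term (from the third on) is the previous term followed by the one before it: term 3 = #@·@@ = #@@@.
Continuing: #@@@#@#@@@#@@@#@#@@@#@#@@@ · #@@@#@#@@@#@@@#@ gives term 8.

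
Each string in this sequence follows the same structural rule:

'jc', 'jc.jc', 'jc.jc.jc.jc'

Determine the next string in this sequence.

jc.jc.jc.jc.jc.jc.jc.jc

Each string is two copies of the previous one joined by '.'.
One more doubling of jc.jc.jc.jc gives the answer.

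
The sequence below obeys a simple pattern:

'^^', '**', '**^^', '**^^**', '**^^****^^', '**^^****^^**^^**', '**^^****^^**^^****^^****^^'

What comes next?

This is a Fibonacci-style word recurrence s(k) = s(k−1)·s(k−2): e.g. **·^^ = **^^.
The next term joins **^^****^^**^^****^^****^^ and **^^****^^**^^**.

**^^****^^**^^****^^****^^**^^****^^**^^**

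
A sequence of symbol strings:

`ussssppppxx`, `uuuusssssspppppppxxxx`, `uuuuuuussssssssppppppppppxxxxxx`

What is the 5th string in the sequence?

Each string has the form u^{3n-2} s^{2n+2} p^{3n+1} x^{2n} (n = 1, 2, …).
For term 5, n = 5, so the run lengths are 13, 12, 16, 10.

uuuuuuuuuuuuussssssssssssppppppppppppppppxxxxxxxxxx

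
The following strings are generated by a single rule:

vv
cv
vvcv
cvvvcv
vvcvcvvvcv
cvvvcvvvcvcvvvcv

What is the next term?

vvcvcvvvcvcvvvcvvvcvcvvvcv

Each term (from the third on) is the two preceding terms concatenated in order: term 3 = vv·cv = vvcv.
So term 7 is vvcvcvvvcv·cvvvcvvvcvcvvvcv.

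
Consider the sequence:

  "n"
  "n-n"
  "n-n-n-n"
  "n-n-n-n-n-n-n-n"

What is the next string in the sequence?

n-n-n-n-n-n-n-n-n-n-n-n-n-n-n-n

Each string is two copies of the previous one joined by '-'.
So the next term is two copies of n-n-n-n-n-n-n-n with '-' between the halves.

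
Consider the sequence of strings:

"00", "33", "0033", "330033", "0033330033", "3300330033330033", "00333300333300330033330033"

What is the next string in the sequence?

330033003333003300333300333300330033330033

Each term (from the third on) is the two preceding terms concatenated in order: term 3 = 00·33 = 0033.
The next term joins 3300330033330033 and 00333300333300330033330033.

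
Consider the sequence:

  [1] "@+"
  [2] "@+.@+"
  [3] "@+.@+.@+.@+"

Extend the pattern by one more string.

Each string is two copies of the previous one joined by '.'.
Doubling @+.@+.@+.@+ with '.' between the halves:

@+.@+.@+.@+.@+.@+.@+.@+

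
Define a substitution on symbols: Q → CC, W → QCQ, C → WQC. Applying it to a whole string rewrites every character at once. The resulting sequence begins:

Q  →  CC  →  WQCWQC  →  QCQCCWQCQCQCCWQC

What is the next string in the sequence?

Rewriting the 16 symbols of QCQCCWQCQCQCCWQC one by one yields CC WQC CC WQC WQC QCQ CC WQC CC WQC CC WQC WQC QCQ CC WQC; concatenated:

CCWQCCCWQCWQCQCQCCWQCCCWQCCCWQCWQCQCQCCWQC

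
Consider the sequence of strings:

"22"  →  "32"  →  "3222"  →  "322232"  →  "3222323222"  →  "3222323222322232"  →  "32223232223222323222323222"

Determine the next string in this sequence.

From term 3 onward, concatenate the last term with the second-to-last: 32·22 = 3222, 3222·32 = 322232, …
The next term joins 32223232223222323222323222 and 3222323222322232.

322232322232223232223232223222323222322232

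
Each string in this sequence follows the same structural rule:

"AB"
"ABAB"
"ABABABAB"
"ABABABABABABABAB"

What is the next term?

Every step duplicates the string.
So the next term is two copies of ABABABABABABABAB.

ABABABABABABABABABABABABABABABAB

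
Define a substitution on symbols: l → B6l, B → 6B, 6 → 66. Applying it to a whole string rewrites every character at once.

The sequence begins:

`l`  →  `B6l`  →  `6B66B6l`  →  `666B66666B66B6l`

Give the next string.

Applying the rule to each of the 15 symbols of 666B66666B66B6l gives the pieces 66 66 66 6B 66 66 66 66 66 6B 66 66 6B 66 B6l, which concatenate to the answer.

6666666B66666666666B66666B66B6l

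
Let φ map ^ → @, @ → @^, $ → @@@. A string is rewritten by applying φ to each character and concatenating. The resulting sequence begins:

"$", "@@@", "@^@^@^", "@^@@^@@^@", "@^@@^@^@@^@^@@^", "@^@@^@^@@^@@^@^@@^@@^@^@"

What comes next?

@^@@^@^@@^@@^@^@@^@^@@^@@^@^@@^@^@@^@@^

Replace each of the 24 characters of @^@@^@^@@^@@^@^@@^@@^@^@ in place — @^ @ @^ @^ @ @^ @ @^ @^ @ @^ @^ @ @^ @ @^ @^ @ @^ @^ @ @^ @ @^ — and concatenate.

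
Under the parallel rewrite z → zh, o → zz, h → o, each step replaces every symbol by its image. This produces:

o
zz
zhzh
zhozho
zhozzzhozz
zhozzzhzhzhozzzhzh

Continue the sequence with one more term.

Rewriting the 18 symbols of zhozzzhzhzhozzzhzh one by one yields zh o zz zh zh zh o zh o zh o zz zh zh zh o zh o; concatenated:

zhozzzhzhzhozhozhozzzhzhzhozho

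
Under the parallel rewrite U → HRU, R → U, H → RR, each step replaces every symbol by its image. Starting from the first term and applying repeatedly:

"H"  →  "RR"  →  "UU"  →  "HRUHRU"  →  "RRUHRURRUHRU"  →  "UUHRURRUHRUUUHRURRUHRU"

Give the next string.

Rewriting the 22 symbols of UUHRURRUHRUUUHRURRUHRU one by one yields HRU HRU RR U HRU U U HRU RR U HRU HRU HRU RR U HRU U U HRU RR U HRU; concatenated:

HRUHRURRUHRUUUHRURRUHRUHRUHRURRUHRUUUHRURRUHRU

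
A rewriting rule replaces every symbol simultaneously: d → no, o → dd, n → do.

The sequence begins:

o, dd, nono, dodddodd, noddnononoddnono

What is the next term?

Replace each of the 16 characters of noddnononoddnono in place — do dd no no do dd do dd do dd no no do dd do dd — and concatenate.

doddnonododddodddoddnonododddodd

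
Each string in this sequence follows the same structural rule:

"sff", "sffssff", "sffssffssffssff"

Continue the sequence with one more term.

s(k+1) = s(k)·s·s(k) — each term doubles the last with 's' between the halves.
One more doubling of sffssffssffssff gives the answer.

sffssffssffssffssffssffssffssff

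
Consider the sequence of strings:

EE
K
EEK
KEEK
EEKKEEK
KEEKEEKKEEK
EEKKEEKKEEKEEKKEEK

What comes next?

KEEKEEKKEEKEEKKEEKKEEKEEKKEEK

This is a Fibonacci-style word recurrence s(k) = s(k−2)·s(k−1): e.g. EE·K = EEK.
Continuing: KEEKEEKKEEK · EEKKEEKKEEKEEKKEEK gives term 8.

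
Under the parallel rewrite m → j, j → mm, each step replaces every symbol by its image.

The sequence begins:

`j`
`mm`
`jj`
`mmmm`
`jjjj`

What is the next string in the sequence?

Apply φ to jjjj symbol by symbol: j→mm, j→mm, j→mm, j→mm; joined: mm mm mm mm.

mmmmmmmm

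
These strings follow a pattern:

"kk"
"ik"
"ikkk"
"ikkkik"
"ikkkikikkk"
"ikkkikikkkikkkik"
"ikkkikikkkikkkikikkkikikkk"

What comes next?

From term 3 onward, concatenate the last term with the second-to-last: ik·kk = ikkk, ikkk·ik = ikkkik, …
Continuing: ikkkikikkkikkkikikkkikikkk · ikkkikikkkikkkik gives term 8.

ikkkikikkkikkkikikkkikikkkikkkikikkkikkkik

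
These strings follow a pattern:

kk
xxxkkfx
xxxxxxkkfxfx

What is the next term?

Each term wraps the previous one in xxx on the left and fx on the right.
So the next term is xxx·xxxxxxkkfxfx·fx.

xxxxxxxxxkkfxfxfx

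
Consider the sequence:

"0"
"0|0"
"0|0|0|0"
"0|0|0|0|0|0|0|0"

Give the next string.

Every step duplicates the string with '|' between the halves.
One more doubling of 0|0|0|0|0|0|0|0 gives the answer.

0|0|0|0|0|0|0|0|0|0|0|0|0|0|0|0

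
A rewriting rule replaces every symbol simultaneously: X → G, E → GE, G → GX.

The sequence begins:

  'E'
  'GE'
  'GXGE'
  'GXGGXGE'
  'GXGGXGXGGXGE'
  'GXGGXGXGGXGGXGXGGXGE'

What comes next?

GXGGXGXGGXGGXGXGGXGXGGXGGXGXGGXGE

φ(GXGGXGXGGXGGXGXGGXGE) expands symbol-by-symbol to GX G GX GX G GX G GX GX G GX GX G GX G GX GX G GX GE; joining the 20 pieces gives the next term.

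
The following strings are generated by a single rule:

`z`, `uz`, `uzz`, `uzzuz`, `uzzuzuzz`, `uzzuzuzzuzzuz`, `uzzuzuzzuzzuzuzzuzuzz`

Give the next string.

From term 3 onward, concatenate the last term with the second-to-last: uz·z = uzz, uzz·uz = uzzuz, …
The next term joins uzzuzuzzuzzuzuzzuzuzz and uzzuzuzzuzzuz.

uzzuzuzzuzzuzuzzuzuzzuzzuzuzzuzzuz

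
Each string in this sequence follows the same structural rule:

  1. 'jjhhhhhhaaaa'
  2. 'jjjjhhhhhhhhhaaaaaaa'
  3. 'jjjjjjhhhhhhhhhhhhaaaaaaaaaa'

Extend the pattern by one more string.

jjjjjjjjhhhhhhhhhhhhhhhaaaaaaaaaaaaa

Term n consists of 2n-2 j's, followed by 3n h's, followed by 3n-2 a's, where the shown terms are n = 2, 3, 4.
Setting n = 5 gives 8, 15, 13 characters in each block.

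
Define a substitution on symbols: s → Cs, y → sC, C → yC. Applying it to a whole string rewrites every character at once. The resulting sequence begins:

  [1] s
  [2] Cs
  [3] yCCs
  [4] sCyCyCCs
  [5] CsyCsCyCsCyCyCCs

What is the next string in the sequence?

Applying the rule to each of the 16 symbols of CsyCsCyCsCyCyCCs gives the pieces yC Cs sC yC Cs yC sC yC Cs yC sC yC sC yC yC Cs, which concatenate to the answer.

yCCssCyCCsyCsCyCCsyCsCyCsCyCyCCs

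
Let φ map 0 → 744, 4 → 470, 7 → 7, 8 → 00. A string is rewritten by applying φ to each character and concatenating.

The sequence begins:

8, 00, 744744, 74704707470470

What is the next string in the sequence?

φ(74704707470470) expands symbol-by-symbol to 7 470 7 744 470 7 744 7 470 7 744 470 7 744; joining the 14 pieces gives the next term.

747077444707744747077444707744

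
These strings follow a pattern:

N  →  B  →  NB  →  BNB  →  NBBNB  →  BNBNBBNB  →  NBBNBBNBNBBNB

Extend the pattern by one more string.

BNBNBBNBNBBNBBNBNBBNB

This is a Fibonacci-style word recurrence s(k) = s(k−2)·s(k−1): e.g. N·B = NB.
So term 8 is BNBNBBNB·NBBNBBNBNBBNB.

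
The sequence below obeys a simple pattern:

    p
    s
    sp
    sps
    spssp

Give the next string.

This is a Fibonacci-style word recurrence s(k) = s(k−1)·s(k−2): e.g. s·p = sp.
So term 6 is spssp·sps.

spsspsps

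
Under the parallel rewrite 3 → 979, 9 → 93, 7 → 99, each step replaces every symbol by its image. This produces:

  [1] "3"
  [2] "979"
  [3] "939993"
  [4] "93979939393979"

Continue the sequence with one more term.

φ(93979939393979) expands symbol-by-symbol to 93 979 93 99 93 93 979 93 979 93 979 93 99 93; joining the 14 pieces gives the next term.

93979939993939799397993979939993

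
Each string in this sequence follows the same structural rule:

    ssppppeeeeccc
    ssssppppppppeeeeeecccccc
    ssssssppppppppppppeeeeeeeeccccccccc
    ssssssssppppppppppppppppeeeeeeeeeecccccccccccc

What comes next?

Term n consists of 2n s's, followed by 4n p's, followed by 2n+2 e's, followed by 3n c's (n = 1, 2, …).
For the next term, n = 5, so the run lengths are 10, 20, 12, 15.

ssssssssssppppppppppppppppppppeeeeeeeeeeeeccccccccccccccc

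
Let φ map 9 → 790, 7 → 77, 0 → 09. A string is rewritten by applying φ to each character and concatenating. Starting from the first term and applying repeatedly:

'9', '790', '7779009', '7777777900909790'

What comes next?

777777777777777900909790097907779009

Replace each of the 16 characters of 7777777900909790 in place — 77 77 77 77 77 77 77 790 09 09 790 09 790 77 790 09 — and concatenate.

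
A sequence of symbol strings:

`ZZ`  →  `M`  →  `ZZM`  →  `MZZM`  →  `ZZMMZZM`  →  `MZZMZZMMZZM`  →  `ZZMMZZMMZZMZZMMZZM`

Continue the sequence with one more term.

From term 3 onward, concatenate the second-to-last term with the last: ZZ·M = ZZM, M·ZZM = MZZM, …
Continuing: MZZMZZMMZZM · ZZMMZZMMZZMZZMMZZM gives term 8.

MZZMZZMMZZMZZMMZZMMZZMZZMMZZM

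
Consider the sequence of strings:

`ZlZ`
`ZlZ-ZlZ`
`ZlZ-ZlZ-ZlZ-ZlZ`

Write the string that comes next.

Every step duplicates the string with '-' between the halves.
Doubling ZlZ-ZlZ-ZlZ-ZlZ with '-' between the halves:

ZlZ-ZlZ-ZlZ-ZlZ-ZlZ-ZlZ-ZlZ-ZlZ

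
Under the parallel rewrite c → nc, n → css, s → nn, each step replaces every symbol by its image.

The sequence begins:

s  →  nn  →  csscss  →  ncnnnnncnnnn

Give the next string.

Rewriting each symbol of ncnnnnncnnnn: n→css, c→nc, n→css, n→css, n→css, n→css, n→css, c→nc, n→css, n→css, n→css, n→css, which concatenates to css nc css css css css css nc css css css css.

cssnccsscsscsscsscssnccsscsscsscss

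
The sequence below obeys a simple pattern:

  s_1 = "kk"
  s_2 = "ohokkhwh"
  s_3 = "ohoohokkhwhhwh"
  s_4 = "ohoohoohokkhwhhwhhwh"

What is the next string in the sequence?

Every step adds oho to the front and hwh to the end of the previous string.
So the next term is oho·ohoohoohokkhwhhwhhwh·hwh.

ohoohoohoohokkhwhhwhhwhhwh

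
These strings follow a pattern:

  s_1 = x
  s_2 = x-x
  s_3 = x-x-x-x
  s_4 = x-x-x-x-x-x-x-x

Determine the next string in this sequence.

Every step duplicates the string with '-' between the halves.
Doubling x-x-x-x-x-x-x-x with '-' between the halves:

x-x-x-x-x-x-x-x-x-x-x-x-x-x-x-x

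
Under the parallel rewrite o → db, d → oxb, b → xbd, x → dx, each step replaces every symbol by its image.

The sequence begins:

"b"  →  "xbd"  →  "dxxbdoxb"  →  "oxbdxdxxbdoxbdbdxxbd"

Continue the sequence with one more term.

Replace each of the 20 characters of oxbdxdxxbdoxbdbdxxbd in place — db dx xbd oxb dx oxb dx dx xbd oxb db dx xbd oxb xbd oxb dx dx xbd oxb — and concatenate.

dbdxxbdoxbdxoxbdxdxxbdoxbdbdxxbdoxbxbdoxbdxdxxbdoxb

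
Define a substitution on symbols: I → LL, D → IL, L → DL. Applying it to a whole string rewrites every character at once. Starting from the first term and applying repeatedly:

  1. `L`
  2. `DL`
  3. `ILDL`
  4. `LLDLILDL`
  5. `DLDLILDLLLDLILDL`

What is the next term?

Replace each of the 16 characters of DLDLILDLLLDLILDL in place — IL DL IL DL LL DL IL DL DL DL IL DL LL DL IL DL — and concatenate.

ILDLILDLLLDLILDLDLDLILDLLLDLILDL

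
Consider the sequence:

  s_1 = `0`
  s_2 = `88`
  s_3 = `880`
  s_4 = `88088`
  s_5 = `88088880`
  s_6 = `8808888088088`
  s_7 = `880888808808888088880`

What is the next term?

Each term (from the third on) is the previous term followed by the one before it: term 3 = 88·0 = 880.
So term 8 is 880888808808888088880·8808888088088.

8808888088088880888808808888088088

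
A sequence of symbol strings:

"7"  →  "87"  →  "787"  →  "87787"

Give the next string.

78787787

Each term (from the third on) is the two preceding terms concatenated in order: term 3 = 7·87 = 787.
Continuing: 787 · 87787 gives term 5.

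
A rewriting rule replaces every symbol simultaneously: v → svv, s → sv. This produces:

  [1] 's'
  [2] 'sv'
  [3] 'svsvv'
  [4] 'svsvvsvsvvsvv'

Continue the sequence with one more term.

Rewriting the 13 symbols of svsvvsvsvvsvv one by one yields sv svv sv svv svv sv svv sv svv svv sv svv svv; concatenated:

svsvvsvsvvsvvsvsvvsvsvvsvvsvsvvsvv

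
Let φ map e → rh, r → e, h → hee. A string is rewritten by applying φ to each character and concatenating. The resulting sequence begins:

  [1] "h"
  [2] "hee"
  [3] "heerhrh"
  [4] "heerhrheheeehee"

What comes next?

heerhrheheeeheerhheerhrhrhheerhrh

φ(heerhrheheeehee) expands symbol-by-symbol to hee rh rh e hee e hee rh hee rh rh rh hee rh rh; joining the 15 pieces gives the next term.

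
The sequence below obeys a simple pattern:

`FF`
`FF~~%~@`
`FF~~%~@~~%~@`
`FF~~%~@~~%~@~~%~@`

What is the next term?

Each term is the previous one with ~~%~@ appended.
Applying this once more to FF~~%~@~~%~@~~%~@:

FF~~%~@~~%~@~~%~@~~%~@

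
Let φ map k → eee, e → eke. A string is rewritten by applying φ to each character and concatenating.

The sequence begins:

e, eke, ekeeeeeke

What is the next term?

ekeeeeekeekeekeekeekeeeeeke

Expanding ekeeeeeke: e→eke, k→eee, e→eke, e→eke, e→eke, e→eke, e→eke, k→eee, e→eke. Concatenated: eke eee eke eke eke eke eke eee eke.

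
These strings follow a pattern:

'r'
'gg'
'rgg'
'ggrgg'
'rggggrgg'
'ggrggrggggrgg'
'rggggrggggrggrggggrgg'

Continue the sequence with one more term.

ggrggrggggrggrggggrggggrggrggggrgg

From term 3 onward, concatenate the second-to-last term with the last: r·gg = rgg, gg·rgg = ggrgg, …
Continuing: ggrggrggggrgg · rggggrggggrggrggggrgg gives term 8.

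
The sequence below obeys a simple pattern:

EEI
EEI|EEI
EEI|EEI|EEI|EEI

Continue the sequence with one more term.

Every step duplicates the string with '|' between the halves.
One more doubling of EEI|EEI|EEI|EEI gives the answer.

EEI|EEI|EEI|EEI|EEI|EEI|EEI|EEI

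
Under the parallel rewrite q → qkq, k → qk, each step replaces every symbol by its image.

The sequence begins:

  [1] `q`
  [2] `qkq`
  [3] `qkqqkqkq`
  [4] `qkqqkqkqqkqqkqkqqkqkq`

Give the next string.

qkqqkqkqqkqqkqkqqkqkqqkqqkqkqqkqqkqkqqkqkqqkqqkqkqqkqkq

φ(qkqqkqkqqkqqkqkqqkqkq) expands symbol-by-symbol to qkq qk qkq qkq qk qkq qk qkq qkq qk qkq qkq qk qkq qk qkq qkq qk qkq qk qkq; joining the 21 pieces gives the next term.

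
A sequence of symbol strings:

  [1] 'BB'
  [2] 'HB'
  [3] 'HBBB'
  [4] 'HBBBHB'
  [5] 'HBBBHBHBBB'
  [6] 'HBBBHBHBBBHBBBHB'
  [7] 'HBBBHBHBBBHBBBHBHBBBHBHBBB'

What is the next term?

HBBBHBHBBBHBBBHBHBBBHBHBBBHBBBHBHBBBHBBBHB

Each term (from the third on) is the previous term followed by the one before it: term 3 = HB·BB = HBBB.
The next term joins HBBBHBHBBBHBBBHBHBBBHBHBBB and HBBBHBHBBBHBBBHB.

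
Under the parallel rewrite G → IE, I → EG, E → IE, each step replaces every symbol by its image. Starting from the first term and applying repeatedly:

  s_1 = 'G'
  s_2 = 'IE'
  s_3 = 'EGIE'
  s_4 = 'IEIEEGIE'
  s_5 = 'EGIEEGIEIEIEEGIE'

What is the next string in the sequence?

Applying the rule to each of the 16 symbols of EGIEEGIEIEIEEGIE gives the pieces IE IE EG IE IE IE EG IE EG IE EG IE IE IE EG IE, which concatenate to the answer.

IEIEEGIEIEIEEGIEEGIEEGIEIEIEEGIE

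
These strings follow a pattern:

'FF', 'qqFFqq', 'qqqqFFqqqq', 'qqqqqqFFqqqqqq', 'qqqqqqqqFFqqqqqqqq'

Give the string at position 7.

Each term wraps the previous one in qq on the left and qq on the right.
From qqqqqqqqFFqqqqqqqq, 2 further steps: qqqqqqqqFFqqqqqqqq → qqqqqqqqqqFFqqqqqqqqqq → (answer).

qqqqqqqqqqqqFFqqqqqqqqqqqq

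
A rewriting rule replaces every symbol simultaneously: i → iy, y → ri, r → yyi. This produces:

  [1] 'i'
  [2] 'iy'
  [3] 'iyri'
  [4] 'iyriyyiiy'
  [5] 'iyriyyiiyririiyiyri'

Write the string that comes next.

iyriyyiiyririiyiyriyyiiyyyiiyiyriiyriyyiiy

φ(iyriyyiiyririiyiyri) expands symbol-by-symbol to iy ri yyi iy ri ri iy iy ri yyi iy yyi iy iy ri iy ri yyi iy; joining the 19 pieces gives the next term.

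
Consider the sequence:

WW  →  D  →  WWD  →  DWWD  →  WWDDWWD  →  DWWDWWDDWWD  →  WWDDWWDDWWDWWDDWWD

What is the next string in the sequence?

This is a Fibonacci-style word recurrence s(k) = s(k−2)·s(k−1): e.g. WW·D = WWD.
Continuing: DWWDWWDDWWD · WWDDWWDDWWDWWDDWWD gives term 8.

DWWDWWDDWWDWWDDWWDDWWDWWDDWWD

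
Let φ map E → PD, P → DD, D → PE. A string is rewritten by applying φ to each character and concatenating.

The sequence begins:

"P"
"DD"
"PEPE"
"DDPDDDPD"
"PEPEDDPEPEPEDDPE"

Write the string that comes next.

Replace each of the 16 characters of PEPEDDPEPEPEDDPE in place — DD PD DD PD PE PE DD PD DD PD DD PD PE PE DD PD — and concatenate.

DDPDDDPDPEPEDDPDDDPDDDPDPEPEDDPD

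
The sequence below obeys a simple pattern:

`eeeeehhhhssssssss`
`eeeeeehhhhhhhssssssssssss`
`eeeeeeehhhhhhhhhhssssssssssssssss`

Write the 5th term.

eeeeeeeeehhhhhhhhhhhhhhhhssssssssssssssssssssssss

Term n consists of n+3 e's, followed by 3n-2 h's, followed by 4n s's, where the shown terms are n = 2, 3, 4.
For term 5, n = 6, so the run lengths are 9, 16, 24.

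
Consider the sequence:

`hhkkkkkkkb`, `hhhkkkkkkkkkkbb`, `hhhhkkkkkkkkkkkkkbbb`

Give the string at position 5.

hhhhhhkkkkkkkkkkkkkkkkkkkbbbbb

Reading off run lengths: h runs 2, 3, 4; k runs 7, 10, 13; b runs 1, 2, 3 — each is linear in n, where the shown terms are n = 2, 3, 4.
At n = 6 the blocks have lengths 6, 19, 5.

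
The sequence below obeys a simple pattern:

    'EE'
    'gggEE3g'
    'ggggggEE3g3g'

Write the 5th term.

ggggggggggggEE3g3g3g3g

Every step adds ggg to the front and 3g to the end of the previous string.
From ggggggEE3g3g, 2 further steps: ggggggEE3g3g → gggggggggEE3g3g3g → (answer).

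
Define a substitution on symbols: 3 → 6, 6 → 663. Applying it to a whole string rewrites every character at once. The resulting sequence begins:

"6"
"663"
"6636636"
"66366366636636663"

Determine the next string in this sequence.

66366366636636663663663666366366636636636

φ(66366366636636663) expands symbol-by-symbol to 663 663 6 663 663 6 663 663 663 6 663 663 6 663 663 663 6; joining the 17 pieces gives the next term.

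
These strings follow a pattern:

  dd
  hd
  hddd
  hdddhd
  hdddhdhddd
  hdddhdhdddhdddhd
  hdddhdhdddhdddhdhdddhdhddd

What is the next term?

From term 3 onward, concatenate the last term with the second-to-last: hd·dd = hddd, hddd·hd = hdddhd, …
The next term joins hdddhdhdddhdddhdhdddhdhddd and hdddhdhdddhdddhd.

hdddhdhdddhdddhdhdddhdhdddhdddhdhdddhdddhd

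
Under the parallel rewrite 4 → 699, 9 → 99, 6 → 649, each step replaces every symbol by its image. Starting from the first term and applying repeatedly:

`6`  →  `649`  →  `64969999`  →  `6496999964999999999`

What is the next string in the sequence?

6496999964999999999649699999999999999999999

Replace each of the 19 characters of 6496999964999999999 in place — 649 699 99 649 99 99 99 99 649 699 99 99 99 99 99 99 99 99 99 — and concatenate.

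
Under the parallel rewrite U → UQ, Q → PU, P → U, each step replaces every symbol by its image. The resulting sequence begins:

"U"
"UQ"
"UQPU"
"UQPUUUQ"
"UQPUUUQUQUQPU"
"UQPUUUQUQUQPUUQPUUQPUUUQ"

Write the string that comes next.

UQPUUUQUQUQPUUQPUUQPUUUQUQPUUUQUQPUUUQUQUQPU

Replace each of the 24 characters of UQPUUUQUQUQPUUQPUUQPUUUQ in place — UQ PU U UQ UQ UQ PU UQ PU UQ PU U UQ UQ PU U UQ UQ PU U UQ UQ UQ PU — and concatenate.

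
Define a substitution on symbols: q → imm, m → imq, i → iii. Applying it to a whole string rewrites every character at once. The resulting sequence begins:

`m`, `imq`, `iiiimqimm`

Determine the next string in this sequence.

iiiiiiiiiiiiimqimmiiiimqimq

Apply φ to iiiimqimm symbol by symbol: i→iii, i→iii, i→iii, i→iii, m→imq, q→imm, i→iii, m→imq, m→imq; joined: iii iii iii iii imq imm iii imq imq.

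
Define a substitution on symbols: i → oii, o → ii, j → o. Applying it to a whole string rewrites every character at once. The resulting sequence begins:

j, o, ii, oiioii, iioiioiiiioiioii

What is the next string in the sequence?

oiioiiiioiioiiiioiioiioiioiiiioiioiiiioiioii

φ(iioiioiiiioiioii) expands symbol-by-symbol to oii oii ii oii oii ii oii oii oii oii ii oii oii ii oii oii; joining the 16 pieces gives the next term.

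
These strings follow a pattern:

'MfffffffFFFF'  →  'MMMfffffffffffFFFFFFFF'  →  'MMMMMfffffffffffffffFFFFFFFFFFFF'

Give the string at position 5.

MMMMMMMMMfffffffffffffffffffffffFFFFFFFFFFFFFFFFFFFF

Term n consists of 2n-1 M's, followed by 4n+3 f's, followed by 4n F's (n = 1, 2, …).
Setting n = 5 gives 9, 23, 20 characters in each block.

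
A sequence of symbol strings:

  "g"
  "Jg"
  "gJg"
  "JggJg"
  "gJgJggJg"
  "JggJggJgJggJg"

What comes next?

gJgJggJgJggJggJgJggJg

From term 3 onward, concatenate the second-to-last term with the last: g·Jg = gJg, Jg·gJg = JggJg, …
Continuing: gJgJggJg · JggJggJgJggJg gives term 7.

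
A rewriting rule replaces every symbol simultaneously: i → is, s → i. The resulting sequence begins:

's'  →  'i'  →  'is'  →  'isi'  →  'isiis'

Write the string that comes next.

Rewriting each symbol of isiis: i→is, s→i, i→is, i→is, s→i, which concatenates to is i is is i.

isiisisi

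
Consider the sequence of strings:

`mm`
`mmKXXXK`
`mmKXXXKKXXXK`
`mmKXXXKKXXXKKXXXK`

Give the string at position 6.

The strings grow by a fixed suffix KXXXK each time.
From mmKXXXKKXXXKKXXXK, 2 further steps: mmKXXXKKXXXKKXXXK → mmKXXXKKXXXKKXXXKKXXXK → (answer).

mmKXXXKKXXXKKXXXKKXXXKKXXXK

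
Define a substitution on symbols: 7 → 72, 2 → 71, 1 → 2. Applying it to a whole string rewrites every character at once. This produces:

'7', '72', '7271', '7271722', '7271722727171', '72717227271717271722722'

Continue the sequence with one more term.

727172272717172717227227271722727171727171

Replace each of the 23 characters of 72717227271717271722722 in place — 72 71 72 2 72 71 71 72 71 72 2 72 2 72 71 72 2 72 71 71 72 71 71 — and concatenate.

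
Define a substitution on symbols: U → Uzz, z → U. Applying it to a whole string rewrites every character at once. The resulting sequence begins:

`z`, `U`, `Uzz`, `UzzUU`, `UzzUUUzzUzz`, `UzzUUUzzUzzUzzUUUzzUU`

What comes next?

φ(UzzUUUzzUzzUzzUUUzzUU) expands symbol-by-symbol to Uzz U U Uzz Uzz Uzz U U Uzz U U Uzz U U Uzz Uzz Uzz U U Uzz Uzz; joining the 21 pieces gives the next term.

UzzUUUzzUzzUzzUUUzzUUUzzUUUzzUzzUzzUUUzzUzz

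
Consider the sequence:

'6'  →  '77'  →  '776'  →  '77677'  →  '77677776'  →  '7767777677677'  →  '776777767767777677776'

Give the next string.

From term 3 onward, concatenate the last term with the second-to-last: 77·6 = 776, 776·77 = 77677, …
Continuing: 776777767767777677776 · 7767777677677 gives term 8.

7767777677677776777767767777677677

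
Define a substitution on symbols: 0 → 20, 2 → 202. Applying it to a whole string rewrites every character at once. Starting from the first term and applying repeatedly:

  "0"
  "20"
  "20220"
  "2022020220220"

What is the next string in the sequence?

2022020220220202202022022020220220

Replace each of the 13 characters of 2022020220220 in place — 202 20 202 202 20 202 20 202 202 20 202 202 20 — and concatenate.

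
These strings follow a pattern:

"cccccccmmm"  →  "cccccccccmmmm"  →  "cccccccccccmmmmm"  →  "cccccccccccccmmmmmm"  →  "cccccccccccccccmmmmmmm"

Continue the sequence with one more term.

cccccccccccccccccmmmmmmmm

Term n consists of 2n+1 c's, followed by n m's, where the shown terms are n = 3, 4, 5, 6, 7.
At n = 8 the blocks have lengths 17, 8.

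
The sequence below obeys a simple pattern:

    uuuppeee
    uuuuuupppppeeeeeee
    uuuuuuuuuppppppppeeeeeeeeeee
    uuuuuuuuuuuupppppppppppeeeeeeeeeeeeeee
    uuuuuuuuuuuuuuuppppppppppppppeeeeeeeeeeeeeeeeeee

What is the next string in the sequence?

Reading off run lengths: u runs 3, 6, 9, 12, 15; p runs 2, 5, 8, 11, 14; e runs 3, 7, 11, 15, 19 — each is linear in n (n = 1, 2, …).
Setting n = 6 gives 18, 17, 23 characters in each block.

uuuuuuuuuuuuuuuuuupppppppppppppppppeeeeeeeeeeeeeeeeeeeeeee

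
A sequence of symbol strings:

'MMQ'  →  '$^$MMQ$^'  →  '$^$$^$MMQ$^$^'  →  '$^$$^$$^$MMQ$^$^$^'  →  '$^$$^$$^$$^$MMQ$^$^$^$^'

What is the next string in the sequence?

$^$$^$$^$$^$$^$MMQ$^$^$^$^$^

Every step adds $^$ to the front and $^ to the end of the previous string.
One more step from $^$$^$$^$$^$MMQ$^$^$^$^ gives the answer.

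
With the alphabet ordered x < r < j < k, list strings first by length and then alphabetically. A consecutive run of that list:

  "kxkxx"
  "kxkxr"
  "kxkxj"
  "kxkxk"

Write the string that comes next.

Find the rightmost character of kxkxk below k, bump it to the next letter, and reset everything to its right to x.

kxkrx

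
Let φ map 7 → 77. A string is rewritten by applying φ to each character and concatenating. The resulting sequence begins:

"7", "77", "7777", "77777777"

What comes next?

7777777777777777

Rewriting each symbol of 77777777: 7→77, 7→77, 7→77, 7→77, 7→77, 7→77, 7→77, 7→77, which concatenates to 77 77 77 77 77 77 77 77.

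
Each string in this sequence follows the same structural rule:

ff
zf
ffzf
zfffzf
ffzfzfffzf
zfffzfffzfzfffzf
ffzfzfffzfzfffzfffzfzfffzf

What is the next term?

zfffzfffzfzfffzfffzfzfffzfzfffzfffzfzfffzf

From term 3 onward, concatenate the second-to-last term with the last: ff·zf = ffzf, zf·ffzf = zfffzf, …
So term 8 is zfffzfffzfzfffzf·ffzfzfffzfzfffzfffzfzfffzf.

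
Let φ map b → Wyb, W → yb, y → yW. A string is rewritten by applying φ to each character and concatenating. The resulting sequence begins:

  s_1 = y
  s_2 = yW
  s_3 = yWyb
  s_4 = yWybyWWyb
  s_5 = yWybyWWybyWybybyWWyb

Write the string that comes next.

yWybyWWybyWybybyWWybyWybyWWybyWWybyWybybyWWyb

Replace each of the 20 characters of yWybyWWybyWybybyWWyb in place — yW yb yW Wyb yW yb yb yW Wyb yW yb yW Wyb yW Wyb yW yb yb yW Wyb — and concatenate.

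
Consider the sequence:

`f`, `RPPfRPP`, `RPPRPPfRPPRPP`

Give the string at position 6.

RPPRPPRPPRPPRPPfRPPRPPRPPRPPRPP

s(k+1) = RPP·s(k)·RPP, so each term gains RPP as a prefix and RPP as a suffix.
From RPPRPPfRPPRPP, 3 further steps: RPPRPPfRPPRPP → RPPRPPRPPfRPPRPPRPP → RPPRPPRPPRPPfRPPRPPRPPRPP → (answer).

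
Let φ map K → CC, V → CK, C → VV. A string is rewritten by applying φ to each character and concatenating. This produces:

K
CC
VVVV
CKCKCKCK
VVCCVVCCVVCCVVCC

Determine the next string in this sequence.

φ(VVCCVVCCVVCCVVCC) expands symbol-by-symbol to CK CK VV VV CK CK VV VV CK CK VV VV CK CK VV VV; joining the 16 pieces gives the next term.

CKCKVVVVCKCKVVVVCKCKVVVVCKCKVVVV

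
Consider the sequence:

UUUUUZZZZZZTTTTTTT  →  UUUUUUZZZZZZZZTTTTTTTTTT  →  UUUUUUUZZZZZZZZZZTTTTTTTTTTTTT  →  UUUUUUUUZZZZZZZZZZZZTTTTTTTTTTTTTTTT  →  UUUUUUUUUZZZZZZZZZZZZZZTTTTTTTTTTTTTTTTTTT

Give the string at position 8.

Reading off run lengths: U runs 5, 6, 7, 8, 9; Z runs 6, 8, 10, 12, 14; T runs 7, 10, 13, 16, 19 — each is linear in n, where the shown terms are n = 2, 3, 4, 5, 6.
Setting n = 9 gives 12, 20, 28 characters in each block.

UUUUUUUUUUUUZZZZZZZZZZZZZZZZZZZZTTTTTTTTTTTTTTTTTTTTTTTTTTTT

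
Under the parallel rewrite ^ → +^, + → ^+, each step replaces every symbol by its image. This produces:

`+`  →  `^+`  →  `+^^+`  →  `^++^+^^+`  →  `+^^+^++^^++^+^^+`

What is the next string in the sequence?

^++^+^^++^^+^++^+^^+^++^^++^+^^+

φ(+^^+^++^^++^+^^+) expands symbol-by-symbol to ^+ +^ +^ ^+ +^ ^+ ^+ +^ +^ ^+ ^+ +^ ^+ +^ +^ ^+; joining the 16 pieces gives the next term.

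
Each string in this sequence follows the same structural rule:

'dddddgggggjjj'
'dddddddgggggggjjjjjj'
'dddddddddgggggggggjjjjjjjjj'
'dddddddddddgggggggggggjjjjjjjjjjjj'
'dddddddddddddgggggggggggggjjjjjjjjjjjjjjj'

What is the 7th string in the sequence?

dddddddddddddddddgggggggggggggggggjjjjjjjjjjjjjjjjjjjjj

Reading off run lengths: d runs 5, 7, 9, 11, 13; g runs 5, 7, 9, 11, 13; j runs 3, 6, 9, 12, 15 — each is linear in n (n = 1, 2, …).
At n = 7 the blocks have lengths 17, 17, 21.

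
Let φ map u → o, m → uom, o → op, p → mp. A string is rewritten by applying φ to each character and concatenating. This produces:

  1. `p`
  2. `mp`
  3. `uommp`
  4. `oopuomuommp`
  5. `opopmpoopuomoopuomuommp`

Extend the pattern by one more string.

Rewriting the 23 symbols of opopmpoopuomoopuomuommp one by one yields op mp op mp uom mp op op mp o op uom op op mp o op uom o op uom uom mp; concatenated:

opmpopmpuommpopopmpoopuomopopmpoopuomoopuomuommp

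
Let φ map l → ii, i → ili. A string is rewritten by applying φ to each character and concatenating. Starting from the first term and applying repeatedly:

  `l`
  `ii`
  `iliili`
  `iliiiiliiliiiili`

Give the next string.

Rewriting the 16 symbols of iliiiiliiliiiili one by one yields ili ii ili ili ili ili ii ili ili ii ili ili ili ili ii ili; concatenated:

iliiiiliiliiliiliiiiliiliiiiliiliiliiliiiili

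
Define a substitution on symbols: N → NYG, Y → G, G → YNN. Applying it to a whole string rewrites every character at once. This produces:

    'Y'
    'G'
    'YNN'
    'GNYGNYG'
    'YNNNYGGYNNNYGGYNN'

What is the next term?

GNYGNYGNYGGYNNYNNGNYGNYGNYGGYNNYNNGNYGNYG

φ(YNNNYGGYNNNYGGYNN) expands symbol-by-symbol to G NYG NYG NYG G YNN YNN G NYG NYG NYG G YNN YNN G NYG NYG; joining the 17 pieces gives the next term.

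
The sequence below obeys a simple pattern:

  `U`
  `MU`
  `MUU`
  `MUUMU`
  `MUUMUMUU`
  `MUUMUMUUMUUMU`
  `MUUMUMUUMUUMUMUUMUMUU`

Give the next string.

MUUMUMUUMUUMUMUUMUMUUMUUMUMUUMUUMU

From term 3 onward, concatenate the last term with the second-to-last: MU·U = MUU, MUU·MU = MUUMU, …
Continuing: MUUMUMUUMUUMUMUUMUMUU · MUUMUMUUMUUMU gives term 8.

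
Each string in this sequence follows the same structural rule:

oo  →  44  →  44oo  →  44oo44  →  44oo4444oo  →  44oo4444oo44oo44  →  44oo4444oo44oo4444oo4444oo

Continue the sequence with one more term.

Each term (from the third on) is the previous term followed by the one before it: term 3 = 44·oo = 44oo.
Continuing: 44oo4444oo44oo4444oo4444oo · 44oo4444oo44oo44 gives term 8.

44oo4444oo44oo4444oo4444oo44oo4444oo44oo44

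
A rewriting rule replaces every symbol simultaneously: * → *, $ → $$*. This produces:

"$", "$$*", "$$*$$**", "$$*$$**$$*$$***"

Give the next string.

φ($$*$$**$$*$$***) expands symbol-by-symbol to $$* $$* * $$* $$* * * $$* $$* * $$* $$* * * *; joining the 15 pieces gives the next term.

$$*$$**$$*$$***$$*$$**$$*$$****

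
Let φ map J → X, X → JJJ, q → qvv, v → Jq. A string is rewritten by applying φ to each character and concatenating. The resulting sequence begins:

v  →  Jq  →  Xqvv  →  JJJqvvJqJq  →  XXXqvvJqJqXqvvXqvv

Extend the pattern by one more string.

φ(XXXqvvJqJqXqvvXqvv) expands symbol-by-symbol to JJJ JJJ JJJ qvv Jq Jq X qvv X qvv JJJ qvv Jq Jq JJJ qvv Jq Jq; joining the 18 pieces gives the next term.

JJJJJJJJJqvvJqJqXqvvXqvvJJJqvvJqJqJJJqvvJqJq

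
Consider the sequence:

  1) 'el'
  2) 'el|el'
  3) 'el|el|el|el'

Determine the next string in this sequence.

Each string is two copies of the previous one joined by '|'.
Doubling el|el|el|el with '|' between the halves:

el|el|el|el|el|el|el|el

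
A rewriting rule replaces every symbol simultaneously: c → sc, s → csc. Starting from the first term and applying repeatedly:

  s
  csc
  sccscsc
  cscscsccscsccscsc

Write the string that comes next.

Rewriting the 17 symbols of cscscsccscsccscsc one by one yields sc csc sc csc sc csc sc sc csc sc csc sc sc csc sc csc sc; concatenated:

sccscsccscsccscscsccscsccscscsccscsccscsc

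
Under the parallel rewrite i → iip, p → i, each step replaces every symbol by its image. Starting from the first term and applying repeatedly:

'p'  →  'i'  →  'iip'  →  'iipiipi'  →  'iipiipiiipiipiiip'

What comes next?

Replace each of the 17 characters of iipiipiiipiipiiip in place — iip iip i iip iip i iip iip iip i iip iip i iip iip iip i — and concatenate.

iipiipiiipiipiiipiipiipiiipiipiiipiipiipi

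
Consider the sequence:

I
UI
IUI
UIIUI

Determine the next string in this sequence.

From term 3 onward, concatenate the second-to-last term with the last: I·UI = IUI, UI·IUI = UIIUI, …
Continuing: IUI · UIIUI gives term 5.

IUIUIIUI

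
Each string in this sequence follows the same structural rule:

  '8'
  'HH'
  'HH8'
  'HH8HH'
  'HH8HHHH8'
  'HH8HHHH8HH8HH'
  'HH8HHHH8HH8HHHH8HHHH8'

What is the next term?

HH8HHHH8HH8HHHH8HHHH8HH8HHHH8HH8HH

From term 3 onward, concatenate the last term with the second-to-last: HH·8 = HH8, HH8·HH = HH8HH, …
Continuing: HH8HHHH8HH8HHHH8HHHH8 · HH8HHHH8HH8HH gives term 8.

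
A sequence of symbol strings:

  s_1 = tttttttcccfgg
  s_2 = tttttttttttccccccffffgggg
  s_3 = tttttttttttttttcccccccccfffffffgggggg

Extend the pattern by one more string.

The n-th term is 4n+3 t's then 3n c's then 3n-2 f's then 2n g's (n = 1, 2, …).
For the next term, n = 4, so the run lengths are 19, 12, 10, 8.

tttttttttttttttttttccccccccccccffffffffffgggggggg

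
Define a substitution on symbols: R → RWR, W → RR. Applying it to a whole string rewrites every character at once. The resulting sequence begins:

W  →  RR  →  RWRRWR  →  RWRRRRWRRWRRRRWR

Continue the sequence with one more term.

RWRRRRWRRWRRWRRWRRRRWRRWRRRRWRRWRRWRRWRRRRWR

φ(RWRRRRWRRWRRRRWR) expands symbol-by-symbol to RWR RR RWR RWR RWR RWR RR RWR RWR RR RWR RWR RWR RWR RR RWR; joining the 16 pieces gives the next term.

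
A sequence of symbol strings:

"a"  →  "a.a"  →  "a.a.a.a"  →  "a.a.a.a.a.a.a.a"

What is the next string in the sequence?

Every step duplicates the string with '.' between the halves.
Doubling a.a.a.a.a.a.a.a with '.' between the halves:

a.a.a.a.a.a.a.a.a.a.a.a.a.a.a.a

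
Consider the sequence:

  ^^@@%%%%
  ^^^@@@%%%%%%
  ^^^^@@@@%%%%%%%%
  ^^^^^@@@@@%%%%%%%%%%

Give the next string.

The n-th term is n ^'s then n @'s then 2n %'s, where the shown terms are n = 2, 3, 4, 5.
At n = 6 the blocks have lengths 6, 6, 12.

^^^^^^@@@@@@%%%%%%%%%%%%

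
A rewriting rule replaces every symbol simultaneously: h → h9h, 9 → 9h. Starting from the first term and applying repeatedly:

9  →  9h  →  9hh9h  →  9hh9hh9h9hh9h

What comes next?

Rewriting the 13 symbols of 9hh9hh9h9hh9h one by one yields 9h h9h h9h 9h h9h h9h 9h h9h 9h h9h h9h 9h h9h; concatenated:

9hh9hh9h9hh9hh9h9hh9h9hh9hh9h9hh9h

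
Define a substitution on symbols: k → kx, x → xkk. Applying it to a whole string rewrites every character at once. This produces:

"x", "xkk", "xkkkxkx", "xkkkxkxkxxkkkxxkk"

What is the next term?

φ(xkkkxkxkxxkkkxxkk) expands symbol-by-symbol to xkk kx kx kx xkk kx xkk kx xkk xkk kx kx kx xkk xkk kx kx; joining the 17 pieces gives the next term.

xkkkxkxkxxkkkxxkkkxxkkxkkkxkxkxxkkxkkkxkx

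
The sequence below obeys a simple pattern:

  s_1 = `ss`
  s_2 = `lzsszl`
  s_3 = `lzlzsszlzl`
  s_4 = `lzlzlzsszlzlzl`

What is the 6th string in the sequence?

lzlzlzlzlzsszlzlzlzlzl

s(k+1) = lz·s(k)·zl, so each term gains lz as a prefix and zl as a suffix.
From lzlzlzsszlzlzl, 2 further steps: lzlzlzsszlzlzl → lzlzlzlzsszlzlzlzl → (answer).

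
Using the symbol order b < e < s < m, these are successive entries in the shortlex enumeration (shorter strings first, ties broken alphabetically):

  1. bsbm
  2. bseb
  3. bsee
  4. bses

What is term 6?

Continuing the enumeration 2 steps past bses: bses → bsem → (answer).

bssb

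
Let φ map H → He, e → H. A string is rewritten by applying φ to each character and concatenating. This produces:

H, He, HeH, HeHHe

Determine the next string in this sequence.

HeHHeHeH

Expanding HeHHe: H→He, e→H, H→He, H→He, e→H. Concatenated: He H He He H.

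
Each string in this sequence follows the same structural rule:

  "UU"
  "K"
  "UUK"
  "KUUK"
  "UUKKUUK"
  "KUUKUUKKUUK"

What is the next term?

This is a Fibonacci-style word recurrence s(k) = s(k−2)·s(k−1): e.g. UU·K = UUK.
Continuing: UUKKUUK · KUUKUUKKUUK gives term 7.

UUKKUUKKUUKUUKKUUK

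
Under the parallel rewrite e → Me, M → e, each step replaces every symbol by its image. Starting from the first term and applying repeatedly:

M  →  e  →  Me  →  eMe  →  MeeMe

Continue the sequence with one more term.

eMeMeeMe

Apply φ to MeeMe symbol by symbol: M→e, e→Me, e→Me, M→e, e→Me; joined: e Me Me e Me.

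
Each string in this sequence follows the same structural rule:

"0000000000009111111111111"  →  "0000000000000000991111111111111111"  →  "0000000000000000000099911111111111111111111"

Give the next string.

0000000000000000000000009999111111111111111111111111

The n-th term is 4n 0's then n-2 9's then 4n 1's, where the shown terms are n = 3, 4, 5.
Setting n = 6 gives 24, 4, 24 characters in each block.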